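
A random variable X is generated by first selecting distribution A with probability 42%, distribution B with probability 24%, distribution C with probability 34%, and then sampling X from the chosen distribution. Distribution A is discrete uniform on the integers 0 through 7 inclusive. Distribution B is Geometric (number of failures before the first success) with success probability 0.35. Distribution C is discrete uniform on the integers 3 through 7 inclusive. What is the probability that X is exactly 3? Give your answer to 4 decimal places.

Conditional on each component, P(X = 3): A: 0.125; B: 0.0961188; C: 0.2.
By total probability, P(X = 3) = 0.42·0.125 + 0.24·0.0961188 + 0.34·0.2 = 0.143568.

0.1436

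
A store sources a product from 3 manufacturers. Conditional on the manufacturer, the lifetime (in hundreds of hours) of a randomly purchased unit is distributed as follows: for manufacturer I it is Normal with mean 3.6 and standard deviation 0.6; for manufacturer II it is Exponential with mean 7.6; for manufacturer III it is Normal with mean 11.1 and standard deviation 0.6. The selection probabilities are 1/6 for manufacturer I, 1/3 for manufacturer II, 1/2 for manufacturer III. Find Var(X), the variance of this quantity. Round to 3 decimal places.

27.111

Per component, I: μ=3.6, E[X²]=13.32; II: μ=7.6, E[X²]=115.52; III: μ=11.1, E[X²]=123.57.
E[X] = 0.166667·3.6 + 0.333333·7.6 + 0.5·11.1 = 8.68333.
E[X²] = 0.166667·13.32 + 0.333333·115.52 + 0.5·123.57 = 102.512.
Var(X) = E[X²] − (E[X])² = 102.512 − 75.4003 = 27.1114.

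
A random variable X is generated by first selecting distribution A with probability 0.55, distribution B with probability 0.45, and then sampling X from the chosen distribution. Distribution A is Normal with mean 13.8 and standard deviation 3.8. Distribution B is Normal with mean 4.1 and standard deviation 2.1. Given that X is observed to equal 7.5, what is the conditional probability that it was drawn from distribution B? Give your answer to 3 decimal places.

Likelihoods f(7.5 | ·): A: 0.0265627; B: 0.0512247.
Posterior ∝ prior × likelihood. Numerator for B: 0.45·0.0512247 = 0.0230511.
Normalizing constant: 0.55·0.0265627 + 0.45·0.0512247 = 0.0376606.
P(B | observation) = 0.0230511 / 0.0376606 = 0.612075.

0.612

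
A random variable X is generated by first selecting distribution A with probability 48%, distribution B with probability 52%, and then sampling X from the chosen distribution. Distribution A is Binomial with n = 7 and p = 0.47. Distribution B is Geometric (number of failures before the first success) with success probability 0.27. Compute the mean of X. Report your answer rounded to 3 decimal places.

2.985

Component means — A: 3.29; B: 2.7037.
E[X] = 0.48·3.29 + 0.52·2.7037 = 2.98513.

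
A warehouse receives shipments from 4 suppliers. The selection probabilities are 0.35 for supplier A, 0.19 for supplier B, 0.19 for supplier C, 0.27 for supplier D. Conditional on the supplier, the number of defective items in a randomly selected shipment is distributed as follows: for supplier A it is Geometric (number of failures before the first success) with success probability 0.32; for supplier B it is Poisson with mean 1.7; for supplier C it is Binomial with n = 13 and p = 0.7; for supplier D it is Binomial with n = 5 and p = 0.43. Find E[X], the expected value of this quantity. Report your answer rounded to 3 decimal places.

3.376

Component means — A: 2.125; B: 1.7; C: 9.1; D: 2.15.
E[X] = 0.35·2.125 + 0.19·1.7 + 0.19·9.1 + 0.27·2.15 = 3.37625.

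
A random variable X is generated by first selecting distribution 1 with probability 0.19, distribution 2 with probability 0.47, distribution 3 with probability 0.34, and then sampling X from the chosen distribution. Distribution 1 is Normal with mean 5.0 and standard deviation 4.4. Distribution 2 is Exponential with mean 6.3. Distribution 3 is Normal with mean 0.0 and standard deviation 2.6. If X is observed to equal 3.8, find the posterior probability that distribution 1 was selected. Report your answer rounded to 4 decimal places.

0.2203

Likelihoods f(3.8 | ·): 1: 0.0873587; 2: 0.0868368; 3: 0.0527339.
Posterior ∝ prior × likelihood. Numerator for 1: 0.19·0.0873587 = 0.0165981.
Normalizing constant: 0.19·0.0873587 + 0.47·0.0868368 + 0.34·0.0527339 = 0.075341.
P(1 | observation) = 0.0165981 / 0.075341 = 0.220307.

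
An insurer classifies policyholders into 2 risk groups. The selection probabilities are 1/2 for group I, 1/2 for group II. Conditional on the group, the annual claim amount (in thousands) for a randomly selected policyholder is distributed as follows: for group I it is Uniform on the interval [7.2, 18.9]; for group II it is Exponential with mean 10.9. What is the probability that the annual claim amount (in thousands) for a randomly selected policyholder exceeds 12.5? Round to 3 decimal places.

Conditional on each group, P(X > 12.5): I: 0.547009; II: 0.317655.
By total probability, P(X > 12.5) = 0.5·0.547009 + 0.5·0.317655 = 0.432332.

0.432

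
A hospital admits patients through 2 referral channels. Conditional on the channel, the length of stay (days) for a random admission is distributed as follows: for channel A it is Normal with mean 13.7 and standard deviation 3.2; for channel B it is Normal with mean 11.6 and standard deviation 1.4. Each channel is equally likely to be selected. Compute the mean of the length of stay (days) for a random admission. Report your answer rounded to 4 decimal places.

12.6500

Component means — A: 13.7; B: 11.6.
E[X] = 0.5·13.7 + 0.5·11.6 = 12.65.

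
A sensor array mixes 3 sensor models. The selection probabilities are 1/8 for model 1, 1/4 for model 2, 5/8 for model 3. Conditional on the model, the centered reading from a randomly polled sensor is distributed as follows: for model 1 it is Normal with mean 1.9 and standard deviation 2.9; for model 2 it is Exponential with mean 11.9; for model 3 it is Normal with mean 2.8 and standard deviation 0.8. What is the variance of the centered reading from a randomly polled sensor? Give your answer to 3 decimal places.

Per component, 1: μ=1.9, E[X²]=12.02; 2: μ=11.9, E[X²]=283.22; 3: μ=2.8, E[X²]=8.48.
E[X] = 0.125·1.9 + 0.25·11.9 + 0.625·2.8 = 4.9625.
E[X²] = 0.125·12.02 + 0.25·283.22 + 0.625·8.48 = 77.6075.
Var(X) = E[X²] − (E[X])² = 77.6075 − 24.6264 = 52.9811.

52.981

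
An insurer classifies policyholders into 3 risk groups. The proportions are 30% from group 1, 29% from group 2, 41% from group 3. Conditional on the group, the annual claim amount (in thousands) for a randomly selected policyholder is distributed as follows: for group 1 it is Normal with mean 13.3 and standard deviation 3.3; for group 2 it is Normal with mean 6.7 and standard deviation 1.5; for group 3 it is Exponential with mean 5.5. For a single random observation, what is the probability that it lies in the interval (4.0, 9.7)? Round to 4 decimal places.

Conditional on each group, P(4.0 < X < 9.7): 1: 0.135242; 2: 0.94132; 3: 0.311805.
By total probability, P(4.0 < X < 9.7) = 0.3·0.135242 + 0.29·0.94132 + 0.41·0.311805 = 0.441395.

0.4414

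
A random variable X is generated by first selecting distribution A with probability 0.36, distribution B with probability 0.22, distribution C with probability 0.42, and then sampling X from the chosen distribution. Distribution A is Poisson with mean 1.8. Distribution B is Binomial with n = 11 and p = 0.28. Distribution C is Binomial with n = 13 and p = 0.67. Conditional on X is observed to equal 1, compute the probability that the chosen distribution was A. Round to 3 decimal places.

Likelihoods P(X=1 | ·): A: 0.297538; B: 0.115312; C: 1.45273e-05.
Posterior ∝ prior × likelihood. Numerator for A: 0.36·0.297538 = 0.107114.
Normalizing constant: 0.36·0.297538 + 0.22·0.115312 + 0.42·1.45273e-05 = 0.132488.
P(A | observation) = 0.107114 / 0.132488 = 0.808475.

0.808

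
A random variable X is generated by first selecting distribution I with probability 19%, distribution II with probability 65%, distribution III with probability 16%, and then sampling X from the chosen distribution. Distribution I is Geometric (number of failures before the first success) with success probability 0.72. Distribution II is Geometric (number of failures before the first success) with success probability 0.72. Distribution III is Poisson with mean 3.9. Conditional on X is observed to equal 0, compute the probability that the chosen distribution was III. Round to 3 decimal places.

0.005

Likelihoods P(X=0 | ·): I: 0.72; II: 0.72; III: 0.0202419.
Posterior ∝ prior × likelihood. Numerator for III: 0.16·0.0202419 = 0.00323871.
Normalizing constant: 0.19·0.72 + 0.65·0.72 + 0.16·0.0202419 = 0.608039.
P(III | observation) = 0.00323871 / 0.608039 = 0.00532648.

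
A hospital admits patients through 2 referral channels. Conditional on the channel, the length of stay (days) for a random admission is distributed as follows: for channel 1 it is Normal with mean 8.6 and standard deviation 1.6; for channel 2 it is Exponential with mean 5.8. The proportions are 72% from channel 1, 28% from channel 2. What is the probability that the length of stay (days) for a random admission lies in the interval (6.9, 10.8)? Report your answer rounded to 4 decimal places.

0.5971

Conditional on each channel, P(6.9 < X < 10.8): 1: 0.77143; 2: 0.148975.
By total probability, P(6.9 < X < 10.8) = 0.72·0.77143 + 0.28·0.148975 = 0.597143.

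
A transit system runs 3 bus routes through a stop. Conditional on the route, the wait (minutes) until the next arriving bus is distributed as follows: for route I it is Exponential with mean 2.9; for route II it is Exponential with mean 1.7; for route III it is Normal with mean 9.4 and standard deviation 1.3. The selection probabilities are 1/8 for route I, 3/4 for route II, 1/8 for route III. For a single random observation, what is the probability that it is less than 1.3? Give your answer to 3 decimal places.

Conditional on each route, P(X < 1.3): I: 0.361272; II: 0.534529; III: 2.32075e-10.
By total probability, P(X < 1.3) = 0.125·0.361272 + 0.75·0.534529 + 0.125·2.32075e-10 = 0.446056.

0.446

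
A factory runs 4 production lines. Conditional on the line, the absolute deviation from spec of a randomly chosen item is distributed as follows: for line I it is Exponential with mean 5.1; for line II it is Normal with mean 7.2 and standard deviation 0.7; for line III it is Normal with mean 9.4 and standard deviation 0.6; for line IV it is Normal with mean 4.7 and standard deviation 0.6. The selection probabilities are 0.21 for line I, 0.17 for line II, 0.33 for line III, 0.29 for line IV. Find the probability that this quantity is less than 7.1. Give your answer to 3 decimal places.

Conditional on each line, P(X < 7.1): I: 0.751461; II: 0.443202; III: 6.32092e-05; IV: 0.999968.
By total probability, P(X < 7.1) = 0.21·0.751461 + 0.17·0.443202 + 0.33·6.32092e-05 + 0.29·0.999968 = 0.523163.

0.523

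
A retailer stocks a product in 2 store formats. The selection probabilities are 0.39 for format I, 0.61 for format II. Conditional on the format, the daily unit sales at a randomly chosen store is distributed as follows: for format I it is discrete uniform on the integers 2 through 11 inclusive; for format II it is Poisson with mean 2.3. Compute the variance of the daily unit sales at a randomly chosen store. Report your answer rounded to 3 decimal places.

8.817

Per component, I: μ=6.5, E[X²]=50.5; II: μ=2.3, E[X²]=7.59.
E[X] = 0.39·6.5 + 0.61·2.3 = 3.938.
E[X²] = 0.39·50.5 + 0.61·7.59 = 24.3249.
Var(X) = E[X²] − (E[X])² = 24.3249 − 15.5078 = 8.81706.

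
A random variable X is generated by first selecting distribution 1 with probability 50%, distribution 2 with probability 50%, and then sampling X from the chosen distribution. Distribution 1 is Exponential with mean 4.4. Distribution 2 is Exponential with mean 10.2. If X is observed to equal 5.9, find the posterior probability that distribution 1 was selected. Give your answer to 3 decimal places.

Likelihoods f(5.9 | ·): 1: 0.0594563; 2: 0.0549782.
Posterior ∝ prior × likelihood. Numerator for 1: 0.5·0.0594563 = 0.0297282.
Normalizing constant: 0.5·0.0594563 + 0.5·0.0549782 = 0.0572172.
P(1 | observation) = 0.0297282 / 0.0572172 = 0.519566.

0.520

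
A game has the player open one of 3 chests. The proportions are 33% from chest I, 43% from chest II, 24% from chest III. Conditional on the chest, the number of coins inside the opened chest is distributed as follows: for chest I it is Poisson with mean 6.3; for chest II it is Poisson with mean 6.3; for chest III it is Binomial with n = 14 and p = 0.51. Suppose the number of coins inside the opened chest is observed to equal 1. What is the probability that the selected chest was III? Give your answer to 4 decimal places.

0.0180

Likelihoods P(X=1 | ·): I: 0.0115687; II: 0.0115687; III: 0.000670266.
Posterior ∝ prior × likelihood. Numerator for III: 0.24·0.000670266 = 0.000160864.
Normalizing constant: 0.33·0.0115687 + 0.43·0.0115687 + 0.24·0.000670266 = 0.00895309.
P(III | observation) = 0.000160864 / 0.00895309 = 0.0179674.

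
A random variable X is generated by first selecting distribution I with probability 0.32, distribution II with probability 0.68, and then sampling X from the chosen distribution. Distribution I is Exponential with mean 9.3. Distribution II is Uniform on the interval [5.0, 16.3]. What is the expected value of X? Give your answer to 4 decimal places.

Component means — I: 9.3; II: 10.65.
E[X] = 0.32·9.3 + 0.68·10.65 = 10.218.

10.2180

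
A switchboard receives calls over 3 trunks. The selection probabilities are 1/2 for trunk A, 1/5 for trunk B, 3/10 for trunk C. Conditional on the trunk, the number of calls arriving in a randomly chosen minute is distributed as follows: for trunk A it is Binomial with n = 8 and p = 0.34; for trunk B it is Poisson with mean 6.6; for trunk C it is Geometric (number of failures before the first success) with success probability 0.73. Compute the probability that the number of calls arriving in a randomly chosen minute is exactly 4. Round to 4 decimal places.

0.1114

Conditional on each trunk, P(X = 4): A: 0.177496; B: 0.107553; C: 0.00387952.
By total probability, P(X = 4) = 0.5·0.177496 + 0.2·0.107553 + 0.3·0.00387952 = 0.111423.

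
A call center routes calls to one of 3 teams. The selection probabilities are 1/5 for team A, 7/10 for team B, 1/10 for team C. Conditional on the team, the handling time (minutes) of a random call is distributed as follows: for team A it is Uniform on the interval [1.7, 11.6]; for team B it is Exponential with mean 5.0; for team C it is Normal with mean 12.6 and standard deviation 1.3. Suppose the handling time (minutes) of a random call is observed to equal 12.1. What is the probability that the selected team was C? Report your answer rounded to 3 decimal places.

Likelihoods f(12.1 | ·): A: 0; B: 0.0177843; C: 0.285.
Posterior ∝ prior × likelihood. Numerator for C: 0.1·0.285 = 0.0285.
Normalizing constant: 0.2·0 + 0.7·0.0177843 + 0.1·0.285 = 0.040949.
P(C | observation) = 0.0285 / 0.040949 = 0.695987.

0.696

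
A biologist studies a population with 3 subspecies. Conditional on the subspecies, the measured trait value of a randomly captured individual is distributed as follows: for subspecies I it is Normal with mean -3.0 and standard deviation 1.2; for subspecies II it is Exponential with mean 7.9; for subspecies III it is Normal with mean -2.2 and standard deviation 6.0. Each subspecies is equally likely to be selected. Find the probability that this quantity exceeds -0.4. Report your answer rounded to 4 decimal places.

Conditional on each subspecies, P(X > -0.4): I: 0.0151301; II: 1; III: 0.382089.
By total probability, P(X > -0.4) = 0.333333·0.0151301 + 0.333333·1 + 0.333333·0.382089 = 0.46574.

0.4657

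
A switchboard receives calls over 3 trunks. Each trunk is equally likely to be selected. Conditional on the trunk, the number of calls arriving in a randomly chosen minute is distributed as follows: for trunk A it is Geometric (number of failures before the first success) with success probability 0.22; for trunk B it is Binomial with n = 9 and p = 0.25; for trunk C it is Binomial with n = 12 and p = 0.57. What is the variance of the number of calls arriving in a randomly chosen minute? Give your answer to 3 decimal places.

10.648

Per component, A: μ=3.54545, E[X²]=28.686; B: μ=2.25, E[X²]=6.75; C: μ=6.84, E[X²]=49.7268.
E[X] = 0.333333·3.54545 + 0.333333·2.25 + 0.333333·6.84 = 4.21182.
E[X²] = 0.333333·28.686 + 0.333333·6.75 + 0.333333·49.7268 = 28.3876.
Var(X) = E[X²] − (E[X])² = 28.3876 − 17.7394 = 10.6482.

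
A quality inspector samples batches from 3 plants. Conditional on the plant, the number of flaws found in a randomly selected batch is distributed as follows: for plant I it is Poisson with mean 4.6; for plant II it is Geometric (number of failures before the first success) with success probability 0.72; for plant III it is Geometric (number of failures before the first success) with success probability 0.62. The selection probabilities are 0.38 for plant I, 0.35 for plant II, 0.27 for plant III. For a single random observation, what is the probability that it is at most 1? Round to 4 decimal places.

0.5750

Conditional on each plant, P(X ≤ 1): I: 0.0562903; II: 0.9216; III: 0.8556.
By total probability, P(X ≤ 1) = 0.38·0.0562903 + 0.35·0.9216 + 0.27·0.8556 = 0.574962.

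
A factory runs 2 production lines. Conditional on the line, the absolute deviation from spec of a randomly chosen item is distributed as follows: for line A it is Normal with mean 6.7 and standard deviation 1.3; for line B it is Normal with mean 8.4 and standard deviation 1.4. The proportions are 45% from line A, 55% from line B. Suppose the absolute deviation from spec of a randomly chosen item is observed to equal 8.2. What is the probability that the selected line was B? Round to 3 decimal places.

Likelihoods f(8.2 | ·): A: 0.157712; B: 0.282066.
Posterior ∝ prior × likelihood. Numerator for B: 0.55·0.282066 = 0.155136.
Normalizing constant: 0.45·0.157712 + 0.55·0.282066 = 0.226107.
P(B | observation) = 0.155136 / 0.226107 = 0.686119.

0.686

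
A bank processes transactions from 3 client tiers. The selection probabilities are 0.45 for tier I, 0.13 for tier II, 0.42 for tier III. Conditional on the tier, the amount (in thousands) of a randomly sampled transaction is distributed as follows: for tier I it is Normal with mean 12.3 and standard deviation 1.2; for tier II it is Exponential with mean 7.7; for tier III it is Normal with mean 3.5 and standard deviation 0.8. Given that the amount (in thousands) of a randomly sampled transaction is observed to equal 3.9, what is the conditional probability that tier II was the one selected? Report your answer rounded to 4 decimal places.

Likelihoods f(3.9 | ·): I: 7.61227e-12; II: 0.0782604; III: 0.440082.
Posterior ∝ prior × likelihood. Numerator for II: 0.13·0.0782604 = 0.0101738.
Normalizing constant: 0.45·7.61227e-12 + 0.13·0.0782604 + 0.42·0.440082 = 0.195008.
P(II | observation) = 0.0101738 / 0.195008 = 0.0521714.

0.0522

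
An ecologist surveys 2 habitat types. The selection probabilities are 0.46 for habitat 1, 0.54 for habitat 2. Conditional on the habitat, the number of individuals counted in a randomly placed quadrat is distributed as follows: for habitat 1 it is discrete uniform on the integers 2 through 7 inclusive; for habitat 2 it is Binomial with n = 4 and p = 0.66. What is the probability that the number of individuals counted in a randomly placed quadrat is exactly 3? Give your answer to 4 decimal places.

0.2878

Conditional on each habitat, P(X = 3): 1: 0.166667; 2: 0.390995.
By total probability, P(X = 3) = 0.46·0.166667 + 0.54·0.390995 = 0.287804.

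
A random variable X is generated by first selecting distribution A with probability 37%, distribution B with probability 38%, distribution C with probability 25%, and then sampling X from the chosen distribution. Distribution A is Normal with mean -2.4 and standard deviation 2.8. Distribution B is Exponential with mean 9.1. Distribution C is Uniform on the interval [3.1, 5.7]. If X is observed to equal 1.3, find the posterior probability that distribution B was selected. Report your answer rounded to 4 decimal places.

Likelihoods f(1.3 | ·): A: 0.059508; B: 0.0952613; C: 0.
Posterior ∝ prior × likelihood. Numerator for B: 0.38·0.0952613 = 0.0361993.
Normalizing constant: 0.37·0.059508 + 0.38·0.0952613 + 0.25·0 = 0.0582173.
P(B | observation) = 0.0361993 / 0.0582173 = 0.621797.

0.6218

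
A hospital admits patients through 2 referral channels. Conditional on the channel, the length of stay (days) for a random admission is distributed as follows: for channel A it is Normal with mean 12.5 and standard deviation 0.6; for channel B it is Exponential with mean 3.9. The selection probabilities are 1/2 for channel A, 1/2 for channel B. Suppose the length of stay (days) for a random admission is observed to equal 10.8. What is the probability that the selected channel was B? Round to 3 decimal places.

Likelihoods f(10.8 | ·): A: 0.0120102; B: 0.0160795.
Posterior ∝ prior × likelihood. Numerator for B: 0.5·0.0160795 = 0.00803977.
Normalizing constant: 0.5·0.0120102 + 0.5·0.0160795 = 0.0140449.
P(B | observation) = 0.00803977 / 0.0140449 = 0.572435.

0.572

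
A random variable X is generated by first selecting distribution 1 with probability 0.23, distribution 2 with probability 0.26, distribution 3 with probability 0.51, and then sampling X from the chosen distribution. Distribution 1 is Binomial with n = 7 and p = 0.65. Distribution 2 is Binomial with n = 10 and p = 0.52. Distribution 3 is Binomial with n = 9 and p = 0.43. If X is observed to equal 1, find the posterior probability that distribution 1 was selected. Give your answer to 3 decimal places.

Likelihoods P(X=1 | ·): 1: 0.00836411; 2: 0.00703355; 3: 0.0431231.
Posterior ∝ prior × likelihood. Numerator for 1: 0.23·0.00836411 = 0.00192374.
Normalizing constant: 0.23·0.00836411 + 0.26·0.00703355 + 0.51·0.0431231 = 0.0257452.
P(1 | observation) = 0.00192374 / 0.0257452 = 0.0747224.

0.075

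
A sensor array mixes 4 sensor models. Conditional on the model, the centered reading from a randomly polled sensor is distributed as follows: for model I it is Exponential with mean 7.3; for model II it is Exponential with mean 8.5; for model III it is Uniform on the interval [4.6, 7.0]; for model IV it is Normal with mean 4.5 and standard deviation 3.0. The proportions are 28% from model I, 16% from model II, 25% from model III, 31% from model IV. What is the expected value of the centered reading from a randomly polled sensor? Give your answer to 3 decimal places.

6.249

Component means — I: 7.3; II: 8.5; III: 5.8; IV: 4.5.
E[X] = 0.28·7.3 + 0.16·8.5 + 0.25·5.8 + 0.31·4.5 = 6.249.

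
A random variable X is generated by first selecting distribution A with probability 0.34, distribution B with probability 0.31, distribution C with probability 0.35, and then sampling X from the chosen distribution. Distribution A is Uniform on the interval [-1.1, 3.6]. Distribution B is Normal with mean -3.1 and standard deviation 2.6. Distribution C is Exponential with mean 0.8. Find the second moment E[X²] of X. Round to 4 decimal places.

For each component E[X²] = Var + (mean)², giving A: 3.40333; B: 16.37; C: 1.28.
Overall E[X²] = 0.34·3.40333 + 0.31·16.37 + 0.35·1.28 = 6.67983.

6.6798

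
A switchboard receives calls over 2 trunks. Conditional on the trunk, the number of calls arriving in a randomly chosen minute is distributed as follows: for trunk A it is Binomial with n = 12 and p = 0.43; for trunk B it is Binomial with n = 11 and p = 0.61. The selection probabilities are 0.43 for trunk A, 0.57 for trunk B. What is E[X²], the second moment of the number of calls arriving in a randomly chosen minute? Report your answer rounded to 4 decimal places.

39.8691

For each component E[X²] = Var + (mean)², giving A: 29.5668; B: 47.641.
Overall E[X²] = 0.43·29.5668 + 0.57·47.641 = 39.8691.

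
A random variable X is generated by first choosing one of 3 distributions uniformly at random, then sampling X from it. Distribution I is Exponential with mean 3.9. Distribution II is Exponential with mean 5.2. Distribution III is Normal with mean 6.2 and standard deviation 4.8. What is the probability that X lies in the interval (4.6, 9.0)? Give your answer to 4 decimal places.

0.2648

Conditional on each component, P(4.6 < X < 9.0): I: 0.207946; II: 0.235725; III: 0.350724.
By total probability, P(4.6 < X < 9.0) = 0.333333·0.207946 + 0.333333·0.235725 + 0.333333·0.350724 = 0.264798.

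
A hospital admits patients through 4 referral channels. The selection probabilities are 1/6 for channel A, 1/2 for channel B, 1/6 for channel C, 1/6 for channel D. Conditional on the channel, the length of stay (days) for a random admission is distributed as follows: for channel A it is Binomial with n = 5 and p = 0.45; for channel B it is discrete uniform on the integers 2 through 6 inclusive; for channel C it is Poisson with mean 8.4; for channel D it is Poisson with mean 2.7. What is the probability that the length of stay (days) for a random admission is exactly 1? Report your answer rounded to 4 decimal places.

Conditional on each channel, P(X = 1): A: 0.205889; B: 0; C: 0.00188889; D: 0.181455.
By total probability, P(X = 1) = 0.166667·0.205889 + 0.5·0 + 0.166667·0.00188889 + 0.166667·0.181455 = 0.0648721.

0.0649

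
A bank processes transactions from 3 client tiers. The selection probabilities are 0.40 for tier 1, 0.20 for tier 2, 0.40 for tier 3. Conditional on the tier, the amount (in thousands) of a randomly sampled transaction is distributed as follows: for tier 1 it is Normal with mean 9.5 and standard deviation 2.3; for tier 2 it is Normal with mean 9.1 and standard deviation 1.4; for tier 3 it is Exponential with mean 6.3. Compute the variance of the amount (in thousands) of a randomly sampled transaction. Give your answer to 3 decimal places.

Per component, 1: μ=9.5, E[X²]=95.54; 2: μ=9.1, E[X²]=84.77; 3: μ=6.3, E[X²]=79.38.
E[X] = 0.4·9.5 + 0.2·9.1 + 0.4·6.3 = 8.14.
E[X²] = 0.4·95.54 + 0.2·84.77 + 0.4·79.38 = 86.922.
Var(X) = E[X²] − (E[X])² = 86.922 − 66.2596 = 20.6624.

20.662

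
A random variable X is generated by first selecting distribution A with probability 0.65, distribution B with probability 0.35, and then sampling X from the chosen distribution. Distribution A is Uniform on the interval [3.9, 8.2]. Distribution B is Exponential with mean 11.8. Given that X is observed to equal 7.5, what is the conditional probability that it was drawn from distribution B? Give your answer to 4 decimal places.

Likelihoods f(7.5 | ·): A: 0.232558; B: 0.0448832.
Posterior ∝ prior × likelihood. Numerator for B: 0.35·0.0448832 = 0.0157091.
Normalizing constant: 0.65·0.232558 + 0.35·0.0448832 = 0.166872.
P(B | observation) = 0.0157091 / 0.166872 = 0.0941387.

0.0941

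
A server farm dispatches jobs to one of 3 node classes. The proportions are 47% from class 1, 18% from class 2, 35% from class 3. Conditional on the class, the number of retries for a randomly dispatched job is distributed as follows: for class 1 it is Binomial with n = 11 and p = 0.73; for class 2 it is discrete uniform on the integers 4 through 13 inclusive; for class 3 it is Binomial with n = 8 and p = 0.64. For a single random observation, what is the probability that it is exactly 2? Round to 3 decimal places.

Conditional on each class, P(X = 2): 1: 0.000223502; 2: 0; 3: 0.0249651.
By total probability, P(X = 2) = 0.47·0.000223502 + 0.18·0 + 0.35·0.0249651 = 0.00884282.

0.009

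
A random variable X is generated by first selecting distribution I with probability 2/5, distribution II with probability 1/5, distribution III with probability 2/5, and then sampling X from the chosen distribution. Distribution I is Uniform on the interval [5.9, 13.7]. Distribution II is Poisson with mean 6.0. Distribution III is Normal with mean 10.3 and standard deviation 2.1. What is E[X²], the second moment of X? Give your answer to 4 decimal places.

For each component E[X²] = Var + (mean)², giving I: 101.11; II: 42; III: 110.5.
Overall E[X²] = 0.4·101.11 + 0.2·42 + 0.4·110.5 = 93.044.

93.0440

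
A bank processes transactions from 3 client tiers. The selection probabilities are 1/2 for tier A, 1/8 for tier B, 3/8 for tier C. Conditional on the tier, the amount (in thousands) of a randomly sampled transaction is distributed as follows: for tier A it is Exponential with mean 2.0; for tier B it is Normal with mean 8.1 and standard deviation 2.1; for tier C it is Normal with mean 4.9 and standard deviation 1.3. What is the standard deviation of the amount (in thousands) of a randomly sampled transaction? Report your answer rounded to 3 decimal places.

2.751

Per component, A: μ=2, E[X²]=8; B: μ=8.1, E[X²]=70.02; C: μ=4.9, E[X²]=25.7.
E[X] = 0.5·2 + 0.125·8.1 + 0.375·4.9 = 3.85.
E[X²] = 0.5·8 + 0.125·70.02 + 0.375·25.7 = 22.39.
Var(X) = E[X²] − (E[X])² = 22.39 − 14.8225 = 7.5675.
SD(X) = √7.5675 = 2.75091.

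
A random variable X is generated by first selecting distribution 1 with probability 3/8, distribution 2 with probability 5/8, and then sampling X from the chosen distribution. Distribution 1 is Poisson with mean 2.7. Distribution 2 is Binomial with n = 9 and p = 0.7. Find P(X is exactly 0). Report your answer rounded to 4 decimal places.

0.0252

Conditional on each component, P(X = 0): 1: 0.0672055; 2: 1.9683e-05.
By total probability, P(X = 0) = 0.375·0.0672055 + 0.625·1.9683e-05 = 0.0252144.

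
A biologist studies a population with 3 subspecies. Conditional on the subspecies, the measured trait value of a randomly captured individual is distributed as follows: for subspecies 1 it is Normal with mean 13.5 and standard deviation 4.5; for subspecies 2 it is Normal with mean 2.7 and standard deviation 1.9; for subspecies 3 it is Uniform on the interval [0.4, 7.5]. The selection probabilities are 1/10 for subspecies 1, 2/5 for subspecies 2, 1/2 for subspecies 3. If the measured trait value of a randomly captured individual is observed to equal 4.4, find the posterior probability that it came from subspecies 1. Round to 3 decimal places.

0.009

Likelihoods f(4.4 | ·): 1: 0.0114736; 2: 0.140708; 3: 0.140845.
Posterior ∝ prior × likelihood. Numerator for 1: 0.1·0.0114736 = 0.00114736.
Normalizing constant: 0.1·0.0114736 + 0.4·0.140708 + 0.5·0.140845 = 0.127853.
P(1 | observation) = 0.00114736 / 0.127853 = 0.00897405.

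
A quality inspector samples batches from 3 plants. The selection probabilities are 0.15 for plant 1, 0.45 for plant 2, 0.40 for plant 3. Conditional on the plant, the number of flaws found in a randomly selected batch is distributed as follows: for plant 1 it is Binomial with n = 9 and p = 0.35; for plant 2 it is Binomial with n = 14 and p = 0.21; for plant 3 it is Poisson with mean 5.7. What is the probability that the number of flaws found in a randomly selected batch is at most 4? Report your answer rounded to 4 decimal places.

Conditional on each plant, P(X ≤ 4): 1: 0.828281; 2: 0.847738; 3: 0.327215.
By total probability, P(X ≤ 4) = 0.15·0.828281 + 0.45·0.847738 + 0.4·0.327215 = 0.63661.

0.6366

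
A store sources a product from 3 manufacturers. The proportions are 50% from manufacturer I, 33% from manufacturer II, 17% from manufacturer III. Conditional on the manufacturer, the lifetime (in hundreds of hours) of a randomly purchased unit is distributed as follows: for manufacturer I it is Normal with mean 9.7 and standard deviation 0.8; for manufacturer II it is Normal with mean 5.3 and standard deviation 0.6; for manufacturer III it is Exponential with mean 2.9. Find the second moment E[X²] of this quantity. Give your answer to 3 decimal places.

59.613

For each component E[X²] = Var + (mean)², giving I: 94.73; II: 28.45; III: 16.82.
Overall E[X²] = 0.5·94.73 + 0.33·28.45 + 0.17·16.82 = 59.6129.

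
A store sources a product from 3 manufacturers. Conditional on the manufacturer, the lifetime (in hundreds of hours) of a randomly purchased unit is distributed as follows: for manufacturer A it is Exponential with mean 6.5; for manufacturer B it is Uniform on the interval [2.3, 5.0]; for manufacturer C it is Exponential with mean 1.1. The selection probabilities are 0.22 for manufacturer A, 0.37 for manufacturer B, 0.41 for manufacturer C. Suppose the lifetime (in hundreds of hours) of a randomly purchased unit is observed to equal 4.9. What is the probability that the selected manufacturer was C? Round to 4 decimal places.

0.0275

Likelihoods f(4.9 | ·): A: 0.0723928; B: 0.37037; C: 0.0105687.
Posterior ∝ prior × likelihood. Numerator for C: 0.41·0.0105687 = 0.00433318.
Normalizing constant: 0.22·0.0723928 + 0.37·0.37037 + 0.41·0.0105687 = 0.157297.
P(C | observation) = 0.00433318 / 0.157297 = 0.0275478.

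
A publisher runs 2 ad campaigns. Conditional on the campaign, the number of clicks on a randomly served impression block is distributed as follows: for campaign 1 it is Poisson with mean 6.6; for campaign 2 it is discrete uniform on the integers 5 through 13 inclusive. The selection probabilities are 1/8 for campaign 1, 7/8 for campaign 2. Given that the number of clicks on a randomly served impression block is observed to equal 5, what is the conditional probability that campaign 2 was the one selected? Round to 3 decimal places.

0.846

Likelihoods P(X=5 | ·): 1: 0.141969; 2: 0.111111.
Posterior ∝ prior × likelihood. Numerator for 2: 0.875·0.111111 = 0.0972222.
Normalizing constant: 0.125·0.141969 + 0.875·0.111111 = 0.114968.
P(2 | observation) = 0.0972222 / 0.114968 = 0.845643.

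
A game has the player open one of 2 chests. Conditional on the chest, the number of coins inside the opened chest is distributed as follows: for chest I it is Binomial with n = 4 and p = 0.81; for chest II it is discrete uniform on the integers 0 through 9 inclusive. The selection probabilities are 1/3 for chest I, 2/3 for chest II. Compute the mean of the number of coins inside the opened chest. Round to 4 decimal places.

Component means — I: 3.24; II: 4.5.
E[X] = 0.333333·3.24 + 0.666667·4.5 = 4.08.

4.0800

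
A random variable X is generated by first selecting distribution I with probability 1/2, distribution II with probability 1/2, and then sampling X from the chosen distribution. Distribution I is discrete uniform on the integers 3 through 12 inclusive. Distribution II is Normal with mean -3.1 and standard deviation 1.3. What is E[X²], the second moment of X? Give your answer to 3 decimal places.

For each component E[X²] = Var + (mean)², giving I: 64.5; II: 11.3.
Overall E[X²] = 0.5·64.5 + 0.5·11.3 = 37.9.

37.900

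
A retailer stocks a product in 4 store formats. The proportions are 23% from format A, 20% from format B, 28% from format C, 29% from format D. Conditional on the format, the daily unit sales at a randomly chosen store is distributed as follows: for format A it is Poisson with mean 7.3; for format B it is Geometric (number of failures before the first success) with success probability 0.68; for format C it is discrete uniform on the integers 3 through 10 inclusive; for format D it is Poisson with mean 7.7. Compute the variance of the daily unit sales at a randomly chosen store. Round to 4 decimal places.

12.9019

Per component, A: μ=7.3, E[X²]=60.59; B: μ=0.470588, E[X²]=0.913495; C: μ=6.5, E[X²]=47.5; D: μ=7.7, E[X²]=66.99.
E[X] = 0.23·7.3 + 0.2·0.470588 + 0.28·6.5 + 0.29·7.7 = 5.82612.
E[X²] = 0.23·60.59 + 0.2·0.913495 + 0.28·47.5 + 0.29·66.99 = 46.8455.
Var(X) = E[X²] − (E[X])² = 46.8455 − 33.9436 = 12.9019.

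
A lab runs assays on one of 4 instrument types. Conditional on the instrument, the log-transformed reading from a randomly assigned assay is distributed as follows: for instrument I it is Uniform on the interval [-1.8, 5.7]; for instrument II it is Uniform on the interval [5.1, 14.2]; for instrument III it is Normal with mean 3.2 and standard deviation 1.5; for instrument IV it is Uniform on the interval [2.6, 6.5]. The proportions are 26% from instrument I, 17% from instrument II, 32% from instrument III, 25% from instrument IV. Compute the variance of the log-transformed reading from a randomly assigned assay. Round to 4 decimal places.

Per component, I: μ=1.95, E[X²]=8.49; II: μ=9.65, E[X²]=100.023; III: μ=3.2, E[X²]=12.49; IV: μ=4.55, E[X²]=21.97.
E[X] = 0.26·1.95 + 0.17·9.65 + 0.32·3.2 + 0.25·4.55 = 4.309.
E[X²] = 0.26·8.49 + 0.17·100.023 + 0.32·12.49 + 0.25·21.97 = 28.7007.
Var(X) = E[X²] − (E[X])² = 28.7007 − 18.5675 = 10.1332.

10.1332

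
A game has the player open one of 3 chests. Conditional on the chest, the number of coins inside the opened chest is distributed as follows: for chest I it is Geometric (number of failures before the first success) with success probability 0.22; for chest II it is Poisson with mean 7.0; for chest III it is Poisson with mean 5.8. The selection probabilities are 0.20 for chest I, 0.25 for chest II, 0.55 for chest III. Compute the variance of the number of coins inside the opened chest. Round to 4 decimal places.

Per component, I: μ=3.54545, E[X²]=28.686; II: μ=7, E[X²]=56; III: μ=5.8, E[X²]=39.44.
E[X] = 0.2·3.54545 + 0.25·7 + 0.55·5.8 = 5.64909.
E[X²] = 0.2·28.686 + 0.25·56 + 0.55·39.44 = 41.4292.
Var(X) = E[X²] − (E[X])² = 41.4292 − 31.9122 = 9.51696.

9.5170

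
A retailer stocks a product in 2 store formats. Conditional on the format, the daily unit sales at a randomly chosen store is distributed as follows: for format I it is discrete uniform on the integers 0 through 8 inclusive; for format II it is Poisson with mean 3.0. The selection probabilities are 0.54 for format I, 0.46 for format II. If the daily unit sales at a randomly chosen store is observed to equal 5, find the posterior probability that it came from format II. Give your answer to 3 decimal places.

Likelihoods P(X=5 | ·): I: 0.111111; II: 0.100819.
Posterior ∝ prior × likelihood. Numerator for II: 0.46·0.100819 = 0.0463767.
Normalizing constant: 0.54·0.111111 + 0.46·0.100819 = 0.106377.
P(II | observation) = 0.0463767 / 0.106377 = 0.435966.

0.436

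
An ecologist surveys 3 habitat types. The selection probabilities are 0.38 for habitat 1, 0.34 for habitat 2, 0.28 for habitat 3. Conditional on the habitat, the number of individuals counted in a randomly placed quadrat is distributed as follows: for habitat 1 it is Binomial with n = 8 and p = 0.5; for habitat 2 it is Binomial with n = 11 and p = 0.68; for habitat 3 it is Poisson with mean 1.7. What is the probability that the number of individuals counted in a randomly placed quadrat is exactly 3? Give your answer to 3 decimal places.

Conditional on each habitat, P(X = 3): 1: 0.21875; 2: 0.00570441; 3: 0.149587.
By total probability, P(X = 3) = 0.38·0.21875 + 0.34·0.00570441 + 0.28·0.149587 = 0.126949.

0.127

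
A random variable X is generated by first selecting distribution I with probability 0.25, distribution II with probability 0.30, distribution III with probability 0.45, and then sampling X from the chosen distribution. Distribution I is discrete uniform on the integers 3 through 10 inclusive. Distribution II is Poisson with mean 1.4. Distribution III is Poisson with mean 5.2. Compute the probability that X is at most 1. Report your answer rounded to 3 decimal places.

0.193

Conditional on each component, P(X ≤ 1): I: 0; II: 0.591833; III: 0.0342027.
By total probability, P(X ≤ 1) = 0.25·0 + 0.3·0.591833 + 0.45·0.0342027 = 0.192941.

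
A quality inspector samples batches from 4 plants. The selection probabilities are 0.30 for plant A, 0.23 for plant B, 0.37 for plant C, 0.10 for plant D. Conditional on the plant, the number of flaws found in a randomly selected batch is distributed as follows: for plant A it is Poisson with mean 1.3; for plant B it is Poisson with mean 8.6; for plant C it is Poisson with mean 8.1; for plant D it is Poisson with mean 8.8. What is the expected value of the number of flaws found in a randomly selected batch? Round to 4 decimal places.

6.2450

Component means — A: 1.3; B: 8.6; C: 8.1; D: 8.8.
E[X] = 0.3·1.3 + 0.23·8.6 + 0.37·8.1 + 0.1·8.8 = 6.245.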